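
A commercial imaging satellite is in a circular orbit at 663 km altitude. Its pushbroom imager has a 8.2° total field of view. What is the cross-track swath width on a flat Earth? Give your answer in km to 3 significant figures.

95.0 km

Half-angle = 8.2°/2 = 4.1°.
Swath width ≈ 2h·tan(θ/2) = 2 × 663 × tan(4.1°) = 95.0 km.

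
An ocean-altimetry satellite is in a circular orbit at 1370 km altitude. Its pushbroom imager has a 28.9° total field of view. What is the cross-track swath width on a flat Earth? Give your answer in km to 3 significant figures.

706 km

Half-angle = 28.9°/2 = 14.45°.
Swath width ≈ 2h·tan(θ/2) = 2 × 1370 × tan(14.45°) = 706.1 km.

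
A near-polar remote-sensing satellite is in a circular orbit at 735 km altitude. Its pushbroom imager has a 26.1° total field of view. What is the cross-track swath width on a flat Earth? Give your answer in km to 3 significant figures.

341 km

Half-angle = 26.1°/2 = 13.05°.
Swath width ≈ 2h·tan(θ/2) = 2 × 735 × tan(13.05°) = 340.7 km.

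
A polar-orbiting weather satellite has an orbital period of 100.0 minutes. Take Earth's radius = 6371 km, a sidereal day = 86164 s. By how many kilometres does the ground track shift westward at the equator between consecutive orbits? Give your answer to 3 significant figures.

T = 100.0 min = 6000.0 s.
During one orbit Earth rotates (6000.0 / 86164) × 360° = 25.07°.
At the equator that is 25.07° × (2π·6371/360) km/° = 25.07 × 111.2 = 2787 km.

2790 km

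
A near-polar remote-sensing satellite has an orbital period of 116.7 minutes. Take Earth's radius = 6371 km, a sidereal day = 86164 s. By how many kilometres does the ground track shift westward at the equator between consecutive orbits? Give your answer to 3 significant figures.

3250 km

T = 116.7 min = 7002.0 s.
During one orbit Earth rotates (7002.0 / 86164) × 360° = 29.25°.
At the equator that is 29.25° × (2π·6371/360) km/° = 29.25 × 111.2 = 3253 km.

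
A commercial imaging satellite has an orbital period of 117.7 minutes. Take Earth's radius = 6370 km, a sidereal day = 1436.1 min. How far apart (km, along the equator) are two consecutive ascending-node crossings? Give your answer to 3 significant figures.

3280 km

T = 117.7 min = 7062.0 s.
During one orbit Earth rotates (7062.0 / 86166) × 360° = 29.50°.
At the equator that is 29.50° × (2π·6370/360) km/° = 29.50 × 111.2 = 3280 km.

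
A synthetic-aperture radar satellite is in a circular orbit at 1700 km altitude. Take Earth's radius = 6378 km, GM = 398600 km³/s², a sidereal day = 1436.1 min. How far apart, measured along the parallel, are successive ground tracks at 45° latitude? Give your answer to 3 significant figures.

2380 km

Semi-major axis a = 6378 + 1700 = 8078 km. Period T = 2π√(a³/μ) = 2π√(8078³/398600) = 7225.5 s = 120.42 min.
Node shift per orbit = (7225.5/86166) × 360° = 30.19°.
Equatorial spacing = 30.19 × 111.3 km/° = 3360 km.
At 45° latitude, spacing = 3360 × cos(45°) = 2376 km.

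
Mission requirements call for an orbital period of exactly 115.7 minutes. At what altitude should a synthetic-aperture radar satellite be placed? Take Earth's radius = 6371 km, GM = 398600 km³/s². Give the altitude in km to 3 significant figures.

T = 115.7 min = 6942.0 s.
From T = 2π√(a³/μ): a = (μ T²/4π²)^(1/3) = (398600 × 6942.0² / 4π²)^(1/3) = 7865 km.
Altitude h = a − R = 7865 − 6371 = 1494 km.

1490 km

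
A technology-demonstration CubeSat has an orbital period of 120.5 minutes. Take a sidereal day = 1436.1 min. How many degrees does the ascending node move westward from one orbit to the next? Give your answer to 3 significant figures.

30.2°

T = 120.5 min = 7230.0 s.
During one orbit Earth rotates (7230.0 / 86166) × 360° = 30.21°.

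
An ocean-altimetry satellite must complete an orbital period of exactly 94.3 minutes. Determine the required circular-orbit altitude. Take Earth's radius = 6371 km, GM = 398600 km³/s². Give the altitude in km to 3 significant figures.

T = 94.3 min = 5658.0 s.
From T = 2π√(a³/μ): a = (μ T²/4π²)^(1/3) = (398600 × 5658.0² / 4π²)^(1/3) = 6863 km.
Altitude h = a − R = 6863 − 6371 = 492 km.

492 km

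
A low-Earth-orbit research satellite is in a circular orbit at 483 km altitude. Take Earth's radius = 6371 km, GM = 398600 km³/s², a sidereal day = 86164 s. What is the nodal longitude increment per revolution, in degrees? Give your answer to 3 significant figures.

23.6°

Semi-major axis a = 6371 + 483 = 6854 km. Period T = 2π√(a³/μ) = 2π√(6854³/398600) = 5647.1 s = 94.12 min.
During one orbit Earth rotates (5647.1 / 86164) × 360° = 23.59°.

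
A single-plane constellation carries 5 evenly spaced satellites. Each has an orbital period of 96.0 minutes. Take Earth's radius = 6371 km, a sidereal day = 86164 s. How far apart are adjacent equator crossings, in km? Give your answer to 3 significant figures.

T = 96.0 min = 5760.0 s.
Single-satellite node shift = (5760.0/86164) × 360° = 24.07°.
With 5 satellites evenly phased, successive equator crossings are 24.07/5 = 4.813° apart.
That is 4.813 × 111.2 = 535 km at the equator.

535 km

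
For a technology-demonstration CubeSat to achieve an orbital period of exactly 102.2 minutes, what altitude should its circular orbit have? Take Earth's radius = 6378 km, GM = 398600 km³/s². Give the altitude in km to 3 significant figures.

863 km

T = 102.2 min = 6132.0 s.
From T = 2π√(a³/μ): a = (μ T²/4π²)^(1/3) = (398600 × 6132.0² / 4π²)^(1/3) = 7241 km.
Altitude h = a − R = 7241 − 6378 = 863 km.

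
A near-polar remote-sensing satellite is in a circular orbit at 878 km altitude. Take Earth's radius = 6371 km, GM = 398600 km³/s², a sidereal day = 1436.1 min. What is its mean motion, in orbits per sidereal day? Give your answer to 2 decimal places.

14.03

Semi-major axis a = 6371 + 878 = 7249 km. Period T = 2π√(a³/μ) = 2π√(7249³/398600) = 6142.3 s = 102.37 min.
Orbits per sidereal day = 86166 / 6142.3 = 14.028.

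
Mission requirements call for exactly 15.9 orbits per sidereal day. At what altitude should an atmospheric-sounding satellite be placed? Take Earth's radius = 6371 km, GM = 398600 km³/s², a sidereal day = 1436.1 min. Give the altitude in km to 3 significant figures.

297 km

Required period T = 86166 / 15.9 = 5419.2 s.
From T = 2π√(a³/μ): a = (μ T²/4π²)^(1/3) = (398600 × 5419.2² / 4π²)^(1/3) = 6668 km.
Altitude h = a − R = 6668 − 6371 = 297 km.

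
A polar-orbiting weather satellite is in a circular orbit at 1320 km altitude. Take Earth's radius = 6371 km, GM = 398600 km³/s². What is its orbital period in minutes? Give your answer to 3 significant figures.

Semi-major axis a = 6371 + 1320 = 7691 km. Period T = 2π√(a³/μ) = 2π√(7691³/398600) = 6712.5 s = 111.88 min.

112 min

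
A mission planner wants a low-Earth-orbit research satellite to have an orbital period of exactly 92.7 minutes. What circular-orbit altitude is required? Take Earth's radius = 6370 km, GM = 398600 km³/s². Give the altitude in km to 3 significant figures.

T = 92.7 min = 5562.0 s.
From T = 2π√(a³/μ): a = (μ T²/4π²)^(1/3) = (398600 × 5562.0² / 4π²)^(1/3) = 6785 km.
Altitude h = a − R = 6785 − 6370 = 415 km.

415 km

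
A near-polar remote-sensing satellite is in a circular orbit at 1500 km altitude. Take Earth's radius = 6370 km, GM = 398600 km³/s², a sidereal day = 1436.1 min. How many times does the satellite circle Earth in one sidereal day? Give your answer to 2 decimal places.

Semi-major axis a = 6370 + 1500 = 7870 km. Period T = 2π√(a³/μ) = 2π√(7870³/398600) = 6948.2 s = 115.80 min.
Orbits per sidereal day = 86166 / 6948.2 = 12.401.

12.40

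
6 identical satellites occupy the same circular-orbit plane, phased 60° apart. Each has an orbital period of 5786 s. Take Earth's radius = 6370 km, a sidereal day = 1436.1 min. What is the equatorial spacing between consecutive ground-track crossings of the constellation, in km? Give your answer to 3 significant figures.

Single-satellite node shift = (5786.0/86166) × 360° = 24.17°.
With 6 satellites evenly phased, successive equator crossings are 24.17/6 = 4.029° apart.
That is 4.029 × 111.2 = 448 km at the equator.

448 km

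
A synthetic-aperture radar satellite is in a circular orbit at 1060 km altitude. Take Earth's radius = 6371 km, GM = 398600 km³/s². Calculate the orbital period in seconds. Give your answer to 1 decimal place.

6375.0 seconds

Semi-major axis a = 6371 + 1060 = 7431 km. Period T = 2π√(a³/μ) = 2π√(7431³/398600) = 6375.0 s = 106.25 min.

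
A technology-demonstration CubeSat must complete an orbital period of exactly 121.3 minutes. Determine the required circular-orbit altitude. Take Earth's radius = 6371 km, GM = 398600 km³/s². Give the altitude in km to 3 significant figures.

T = 121.3 min = 7278.0 s.
From T = 2π√(a³/μ): a = (μ T²/4π²)^(1/3) = (398600 × 7278.0² / 4π²)^(1/3) = 8117 km.
Altitude h = a − R = 8117 − 6371 = 1746 km.

1750 km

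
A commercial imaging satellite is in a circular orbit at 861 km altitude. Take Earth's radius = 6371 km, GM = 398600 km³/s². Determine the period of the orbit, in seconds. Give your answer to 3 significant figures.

6120 seconds

Semi-major axis a = 6371 + 861 = 7232 km. Period T = 2π√(a³/μ) = 2π√(7232³/398600) = 6120.7 s = 102.01 min.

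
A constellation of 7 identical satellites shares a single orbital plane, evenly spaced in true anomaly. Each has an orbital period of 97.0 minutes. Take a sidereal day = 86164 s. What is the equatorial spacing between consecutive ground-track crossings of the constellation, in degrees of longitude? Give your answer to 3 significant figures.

T = 97.0 min = 5820.0 s.
Single-satellite node shift = (5820.0/86164) × 360° = 24.32°.
With 7 satellites evenly phased, successive equator crossings are 24.32/7 = 3.474° apart.

3.47°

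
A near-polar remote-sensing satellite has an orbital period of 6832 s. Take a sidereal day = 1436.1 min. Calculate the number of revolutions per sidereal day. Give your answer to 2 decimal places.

12.61

Orbits per sidereal day = 86166 / 6832.0 = 12.612.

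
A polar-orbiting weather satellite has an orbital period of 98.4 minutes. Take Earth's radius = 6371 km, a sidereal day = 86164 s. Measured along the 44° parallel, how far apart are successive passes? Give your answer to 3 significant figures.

T = 98.4 min = 5904.0 s.
Node shift per orbit = (5904.0/86164) × 360° = 24.67°.
Equatorial spacing = 24.67 × 111.2 km/° = 2743 km.
At 44° latitude, spacing = 2743 × cos(44°) = 1973 km.

1970 km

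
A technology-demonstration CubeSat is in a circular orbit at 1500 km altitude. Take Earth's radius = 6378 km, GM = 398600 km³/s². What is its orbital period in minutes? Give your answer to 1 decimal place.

Semi-major axis a = 6378 + 1500 = 7878 km. Period T = 2π√(a³/μ) = 2π√(7878³/398600) = 6958.8 s = 115.98 min.

116.0 min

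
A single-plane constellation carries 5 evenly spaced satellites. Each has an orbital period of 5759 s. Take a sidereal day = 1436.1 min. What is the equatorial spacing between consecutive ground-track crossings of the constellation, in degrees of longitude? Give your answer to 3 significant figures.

4.81°

Single-satellite node shift = (5759.0/86166) × 360° = 24.06°.
With 5 satellites evenly phased, successive equator crossings are 24.06/5 = 4.812° apart.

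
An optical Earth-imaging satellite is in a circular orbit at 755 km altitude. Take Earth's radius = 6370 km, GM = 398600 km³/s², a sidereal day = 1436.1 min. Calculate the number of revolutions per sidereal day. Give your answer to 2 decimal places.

14.40

Semi-major axis a = 6370 + 755 = 7125 km. Period T = 2π√(a³/μ) = 2π√(7125³/398600) = 5985.3 s = 99.76 min.
Orbits per sidereal day = 86166 / 5985.3 = 14.396.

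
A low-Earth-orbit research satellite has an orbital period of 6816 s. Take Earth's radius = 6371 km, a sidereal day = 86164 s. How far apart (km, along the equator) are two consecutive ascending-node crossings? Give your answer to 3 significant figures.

During one orbit Earth rotates (6816.0 / 86164) × 360° = 28.48°.
At the equator that is 28.48° × (2π·6371/360) km/° = 28.48 × 111.2 = 3167 km.

3170 km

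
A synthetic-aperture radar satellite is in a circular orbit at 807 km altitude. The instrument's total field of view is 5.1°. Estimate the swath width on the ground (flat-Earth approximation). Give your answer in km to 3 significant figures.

71.9 km

Half-angle = 5.1°/2 = 2.55°.
Swath width ≈ 2h·tan(θ/2) = 2 × 807 × tan(2.55°) = 71.9 km.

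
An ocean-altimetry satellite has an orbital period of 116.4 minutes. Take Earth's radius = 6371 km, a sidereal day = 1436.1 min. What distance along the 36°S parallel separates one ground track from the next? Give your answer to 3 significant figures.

T = 116.4 min = 6984.0 s.
Node shift per orbit = (6984.0/86166) × 360° = 29.18°.
Equatorial spacing = 29.18 × 111.2 km/° = 3245 km.
At 36° latitude, spacing = 3245 × cos(36°) = 2625 km.

2620 km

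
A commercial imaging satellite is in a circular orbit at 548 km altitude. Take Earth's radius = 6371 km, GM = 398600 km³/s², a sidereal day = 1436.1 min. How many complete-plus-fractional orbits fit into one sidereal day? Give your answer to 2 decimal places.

15.04

Semi-major axis a = 6371 + 548 = 6919 km. Period T = 2π√(a³/μ) = 2π√(6919³/398600) = 5727.6 s = 95.46 min.
Orbits per sidereal day = 86166 / 5727.6 = 15.044.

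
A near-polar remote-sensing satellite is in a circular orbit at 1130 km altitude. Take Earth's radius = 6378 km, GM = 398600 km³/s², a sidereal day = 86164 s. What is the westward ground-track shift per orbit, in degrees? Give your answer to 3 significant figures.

27.1°

Semi-major axis a = 6378 + 1130 = 7508 km. Period T = 2π√(a³/μ) = 2π√(7508³/398600) = 6474.4 s = 107.91 min.
During one orbit Earth rotates (6474.4 / 86164) × 360° = 27.05°.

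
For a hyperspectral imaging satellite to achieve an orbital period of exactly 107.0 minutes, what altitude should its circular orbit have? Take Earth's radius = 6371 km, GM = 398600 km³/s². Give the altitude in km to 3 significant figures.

T = 107.0 min = 6420.0 s.
From T = 2π√(a³/μ): a = (μ T²/4π²)^(1/3) = (398600 × 6420.0² / 4π²)^(1/3) = 7466 km.
Altitude h = a − R = 7466 − 6371 = 1095 km.

1090 km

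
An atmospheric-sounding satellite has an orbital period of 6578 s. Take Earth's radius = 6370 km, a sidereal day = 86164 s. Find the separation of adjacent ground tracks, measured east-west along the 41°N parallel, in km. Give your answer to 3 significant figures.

Node shift per orbit = (6578.0/86164) × 360° = 27.48°.
Equatorial spacing = 27.48 × 111.2 km/° = 3056 km.
At 41° latitude, spacing = 3056 × cos(41°) = 2306 km.

2310 km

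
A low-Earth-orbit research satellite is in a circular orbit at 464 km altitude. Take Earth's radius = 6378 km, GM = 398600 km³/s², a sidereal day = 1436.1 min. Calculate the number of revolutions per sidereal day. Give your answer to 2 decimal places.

15.30

Semi-major axis a = 6378 + 464 = 6842 km. Period T = 2π√(a³/μ) = 2π√(6842³/398600) = 5632.3 s = 93.87 min.
Orbits per sidereal day = 86166 / 5632.3 = 15.299.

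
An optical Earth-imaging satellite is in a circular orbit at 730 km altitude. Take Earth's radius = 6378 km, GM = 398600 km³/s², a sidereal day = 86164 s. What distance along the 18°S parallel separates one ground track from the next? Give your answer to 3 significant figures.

Semi-major axis a = 6378 + 730 = 7108 km. Period T = 2π√(a³/μ) = 2π√(7108³/398600) = 5963.9 s = 99.40 min.
Node shift per orbit = (5963.9/86164) × 360° = 24.92°.
Equatorial spacing = 24.92 × 111.3 km/° = 2774 km.
At 18° latitude, spacing = 2774 × cos(18°) = 2638 km.

2640 km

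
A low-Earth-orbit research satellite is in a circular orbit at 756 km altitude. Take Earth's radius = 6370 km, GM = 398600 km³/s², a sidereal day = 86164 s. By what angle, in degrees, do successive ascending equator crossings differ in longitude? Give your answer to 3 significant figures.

Semi-major axis a = 6370 + 756 = 7126 km. Period T = 2π√(a³/μ) = 2π√(7126³/398600) = 5986.6 s = 99.78 min.
During one orbit Earth rotates (5986.6 / 86164) × 360° = 25.01°.

25.0°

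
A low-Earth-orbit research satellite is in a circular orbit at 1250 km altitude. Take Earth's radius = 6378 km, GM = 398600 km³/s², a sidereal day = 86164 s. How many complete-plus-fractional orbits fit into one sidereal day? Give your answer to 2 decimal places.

13.00

Semi-major axis a = 6378 + 1250 = 7628 km. Period T = 2π√(a³/μ) = 2π√(7628³/398600) = 6630.2 s = 110.50 min.
Orbits per sidereal day = 86164 / 6630.2 = 12.996.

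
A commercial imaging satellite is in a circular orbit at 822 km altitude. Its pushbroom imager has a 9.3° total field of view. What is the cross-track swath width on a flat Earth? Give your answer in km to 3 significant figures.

134 km

Half-angle = 9.3°/2 = 4.65°.
Swath width ≈ 2h·tan(θ/2) = 2 × 822 × tan(4.65°) = 133.7 km.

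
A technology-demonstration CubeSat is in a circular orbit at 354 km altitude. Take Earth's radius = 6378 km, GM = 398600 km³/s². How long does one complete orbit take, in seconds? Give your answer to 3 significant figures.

Semi-major axis a = 6378 + 354 = 6732 km. Period T = 2π√(a³/μ) = 2π√(6732³/398600) = 5497.0 s = 91.62 min.

5500 seconds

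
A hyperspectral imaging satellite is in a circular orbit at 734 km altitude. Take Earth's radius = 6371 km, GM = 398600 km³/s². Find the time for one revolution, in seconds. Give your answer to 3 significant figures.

Semi-major axis a = 6371 + 734 = 7105 km. Period T = 2π√(a³/μ) = 2π√(7105³/398600) = 5960.2 s = 99.34 min.

5960 seconds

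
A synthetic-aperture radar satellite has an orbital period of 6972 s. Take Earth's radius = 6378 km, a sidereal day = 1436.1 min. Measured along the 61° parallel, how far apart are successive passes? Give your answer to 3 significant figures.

1570 km

Node shift per orbit = (6972.0/86166) × 360° = 29.13°.
Equatorial spacing = 29.13 × 111.3 km/° = 3243 km.
At 61° latitude, spacing = 3243 × cos(61°) = 1572 km.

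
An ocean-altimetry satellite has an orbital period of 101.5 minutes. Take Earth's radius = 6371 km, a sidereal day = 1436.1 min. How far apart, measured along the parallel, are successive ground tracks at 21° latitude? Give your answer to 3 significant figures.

2640 km

T = 101.5 min = 6090.0 s.
Node shift per orbit = (6090.0/86166) × 360° = 25.44°.
Equatorial spacing = 25.44 × 111.2 km/° = 2829 km.
At 21° latitude, spacing = 2829 × cos(21°) = 2641 km.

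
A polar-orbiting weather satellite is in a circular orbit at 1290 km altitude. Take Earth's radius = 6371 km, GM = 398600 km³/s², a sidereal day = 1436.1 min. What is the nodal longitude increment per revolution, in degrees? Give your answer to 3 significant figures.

27.9°

Semi-major axis a = 6371 + 1290 = 7661 km. Period T = 2π√(a³/μ) = 2π√(7661³/398600) = 6673.3 s = 111.22 min.
During one orbit Earth rotates (6673.3 / 86166) × 360° = 27.88°.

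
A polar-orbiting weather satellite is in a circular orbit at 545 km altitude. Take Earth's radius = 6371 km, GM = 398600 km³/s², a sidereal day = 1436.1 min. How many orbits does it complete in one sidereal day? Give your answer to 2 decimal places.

15.05

Semi-major axis a = 6371 + 545 = 6916 km. Period T = 2π√(a³/μ) = 2π√(6916³/398600) = 5723.9 s = 95.40 min.
Orbits per sidereal day = 86166 / 5723.9 = 15.054.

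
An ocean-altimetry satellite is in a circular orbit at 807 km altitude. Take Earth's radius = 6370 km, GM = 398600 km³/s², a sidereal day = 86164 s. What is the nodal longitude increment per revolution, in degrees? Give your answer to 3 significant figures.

Semi-major axis a = 6370 + 807 = 7177 km. Period T = 2π√(a³/μ) = 2π√(7177³/398600) = 6051.0 s = 100.85 min.
During one orbit Earth rotates (6051.0 / 86164) × 360° = 25.28°.

25.3°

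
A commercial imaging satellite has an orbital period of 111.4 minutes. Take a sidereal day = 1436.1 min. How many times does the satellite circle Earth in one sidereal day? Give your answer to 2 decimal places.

12.89

T = 111.4 min = 6684.0 s.
Orbits per sidereal day = 86166 / 6684.0 = 12.891.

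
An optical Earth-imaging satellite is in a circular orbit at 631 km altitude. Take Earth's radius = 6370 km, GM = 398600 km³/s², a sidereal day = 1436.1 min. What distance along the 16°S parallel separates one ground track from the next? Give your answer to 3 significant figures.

2600 km

Semi-major axis a = 6370 + 631 = 7001 km. Period T = 2π√(a³/μ) = 2π√(7001³/398600) = 5829.8 s = 97.16 min.
Node shift per orbit = (5829.8/86166) × 360° = 24.36°.
Equatorial spacing = 24.36 × 111.2 km/° = 2708 km.
At 16° latitude, spacing = 2708 × cos(16°) = 2603 km.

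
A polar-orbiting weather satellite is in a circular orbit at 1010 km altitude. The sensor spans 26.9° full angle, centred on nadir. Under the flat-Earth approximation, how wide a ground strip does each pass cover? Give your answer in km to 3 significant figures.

Half-angle = 26.9°/2 = 13.45°.
Swath width ≈ 2h·tan(θ/2) = 2 × 1010 × tan(13.45°) = 483.1 km.

483 km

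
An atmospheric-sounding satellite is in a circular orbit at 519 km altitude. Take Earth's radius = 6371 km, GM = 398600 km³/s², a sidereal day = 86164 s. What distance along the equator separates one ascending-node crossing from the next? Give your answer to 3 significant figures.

Semi-major axis a = 6371 + 519 = 6890 km. Period T = 2π√(a³/μ) = 2π√(6890³/398600) = 5691.7 s = 94.86 min.
During one orbit Earth rotates (5691.7 / 86164) × 360° = 23.78°.
At the equator that is 23.78° × (2π·6371/360) km/° = 23.78 × 111.2 = 2644 km.

2640 km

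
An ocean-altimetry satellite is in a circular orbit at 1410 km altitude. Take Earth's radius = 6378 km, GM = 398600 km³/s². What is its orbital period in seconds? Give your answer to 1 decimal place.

6839.9 seconds

Semi-major axis a = 6378 + 1410 = 7788 km. Period T = 2π√(a³/μ) = 2π√(7788³/398600) = 6839.9 s = 114.00 min.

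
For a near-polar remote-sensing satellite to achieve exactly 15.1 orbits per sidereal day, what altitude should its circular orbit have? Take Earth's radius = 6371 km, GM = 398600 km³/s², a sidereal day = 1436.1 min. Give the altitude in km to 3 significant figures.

Required period T = 86166 / 15.1 = 5706.4 s.
From T = 2π√(a³/μ): a = (μ T²/4π²)^(1/3) = (398600 × 5706.4² / 4π²)^(1/3) = 6902 km.
Altitude h = a − R = 6902 − 6371 = 531 km.

531 km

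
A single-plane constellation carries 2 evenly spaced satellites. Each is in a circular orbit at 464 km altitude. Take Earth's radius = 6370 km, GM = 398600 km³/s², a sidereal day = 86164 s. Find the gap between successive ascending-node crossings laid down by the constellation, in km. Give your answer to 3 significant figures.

1310 km

Semi-major axis a = 6370 + 464 = 6834 km. Period T = 2π√(a³/μ) = 2π√(6834³/398600) = 5622.4 s = 93.71 min.
Single-satellite node shift = (5622.4/86164) × 360° = 23.49°.
With 2 satellites evenly phased, successive equator crossings are 23.49/2 = 11.745° apart.
That is 11.745 × 111.2 = 1306 km at the equator.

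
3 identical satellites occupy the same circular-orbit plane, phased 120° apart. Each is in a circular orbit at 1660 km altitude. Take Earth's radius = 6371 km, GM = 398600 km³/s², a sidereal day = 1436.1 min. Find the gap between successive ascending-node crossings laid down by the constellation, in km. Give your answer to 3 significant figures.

Semi-major axis a = 6371 + 1660 = 8031 km. Period T = 2π√(a³/μ) = 2π√(8031³/398600) = 7162.5 s = 119.38 min.
Single-satellite node shift = (7162.5/86166) × 360° = 29.92°.
With 3 satellites evenly phased, successive equator crossings are 29.92/3 = 9.975° apart.
That is 9.975 × 111.2 = 1109 km at the equator.

1110 km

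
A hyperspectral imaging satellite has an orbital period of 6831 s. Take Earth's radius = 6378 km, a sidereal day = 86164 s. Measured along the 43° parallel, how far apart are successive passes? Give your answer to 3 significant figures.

Node shift per orbit = (6831.0/86164) × 360° = 28.54°.
Equatorial spacing = 28.54 × 111.3 km/° = 3177 km.
At 43° latitude, spacing = 3177 × cos(43°) = 2324 km.

2320 km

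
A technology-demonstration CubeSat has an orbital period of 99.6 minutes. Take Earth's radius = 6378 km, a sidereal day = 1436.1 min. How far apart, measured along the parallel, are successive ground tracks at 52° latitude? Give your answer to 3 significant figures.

T = 99.6 min = 5976.0 s.
Node shift per orbit = (5976.0/86166) × 360° = 24.97°.
Equatorial spacing = 24.97 × 111.3 km/° = 2779 km.
At 52° latitude, spacing = 2779 × cos(52°) = 1711 km.

1710 km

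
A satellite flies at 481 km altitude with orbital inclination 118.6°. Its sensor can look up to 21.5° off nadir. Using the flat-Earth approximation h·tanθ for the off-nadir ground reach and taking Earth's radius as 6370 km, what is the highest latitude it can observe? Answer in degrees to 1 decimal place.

63.1°

Retrograde orbit: the ground track reaches ±(180° − i) = ±(180 − 118.6) = ±61.4°.
Sensor half-swath on the ground ≈ 481·tan(21.5°) = 189 km = 1.70° of latitude.
Maximum observable latitude ≈ 61.4 + 1.70 = 63.1°.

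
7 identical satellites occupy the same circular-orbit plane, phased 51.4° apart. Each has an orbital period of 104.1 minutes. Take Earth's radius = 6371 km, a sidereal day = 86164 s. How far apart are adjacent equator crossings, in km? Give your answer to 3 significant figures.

T = 104.1 min = 6246.0 s.
Single-satellite node shift = (6246.0/86164) × 360° = 26.10°.
With 7 satellites evenly phased, successive equator crossings are 26.10/7 = 3.728° apart.
That is 3.728 × 111.2 = 415 km at the equator.

415 km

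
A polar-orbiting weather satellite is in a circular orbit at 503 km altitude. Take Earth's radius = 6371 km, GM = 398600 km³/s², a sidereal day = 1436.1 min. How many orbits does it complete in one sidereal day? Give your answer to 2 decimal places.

Semi-major axis a = 6371 + 503 = 6874 km. Period T = 2π√(a³/μ) = 2π√(6874³/398600) = 5671.9 s = 94.53 min.
Orbits per sidereal day = 86166 / 5671.9 = 15.192.

15.19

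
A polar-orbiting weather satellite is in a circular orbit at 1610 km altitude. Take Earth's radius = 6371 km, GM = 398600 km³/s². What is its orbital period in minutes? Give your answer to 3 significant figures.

118 min

Semi-major axis a = 6371 + 1610 = 7981 km. Period T = 2π√(a³/μ) = 2π√(7981³/398600) = 7095.7 s = 118.26 min.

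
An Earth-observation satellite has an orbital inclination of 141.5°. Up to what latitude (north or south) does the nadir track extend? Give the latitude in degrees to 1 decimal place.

Retrograde orbit: the ground track reaches ±(180° − i) = ±(180 − 141.5) = ±38.5°.

38.5°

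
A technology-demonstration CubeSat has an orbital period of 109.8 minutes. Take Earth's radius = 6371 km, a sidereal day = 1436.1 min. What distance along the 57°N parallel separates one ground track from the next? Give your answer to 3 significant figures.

T = 109.8 min = 6588.0 s.
Node shift per orbit = (6588.0/86166) × 360° = 27.52°.
Equatorial spacing = 27.52 × 111.2 km/° = 3061 km.
At 57° latitude, spacing = 3061 × cos(57°) = 1667 km.

1670 km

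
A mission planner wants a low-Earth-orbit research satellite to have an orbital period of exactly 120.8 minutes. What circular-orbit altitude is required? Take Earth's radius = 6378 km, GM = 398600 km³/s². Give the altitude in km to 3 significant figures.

T = 120.8 min = 7248.0 s.
From T = 2π√(a³/μ): a = (μ T²/4π²)^(1/3) = (398600 × 7248.0² / 4π²)^(1/3) = 8095 km.
Altitude h = a − R = 8095 − 6378 = 1717 km.

1720 km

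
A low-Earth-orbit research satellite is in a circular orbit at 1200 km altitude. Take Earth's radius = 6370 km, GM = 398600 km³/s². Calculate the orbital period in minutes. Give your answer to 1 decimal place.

Semi-major axis a = 6370 + 1200 = 7570 km. Period T = 2π√(a³/μ) = 2π√(7570³/398600) = 6554.7 s = 109.25 min.

109.2 min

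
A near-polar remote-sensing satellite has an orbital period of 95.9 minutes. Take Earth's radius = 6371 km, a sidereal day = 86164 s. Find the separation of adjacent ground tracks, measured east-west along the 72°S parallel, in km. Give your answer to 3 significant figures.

T = 95.9 min = 5754.0 s.
Node shift per orbit = (5754.0/86164) × 360° = 24.04°.
Equatorial spacing = 24.04 × 111.2 km/° = 2673 km.
At 72° latitude, spacing = 2673 × cos(72°) = 826 km.

826 km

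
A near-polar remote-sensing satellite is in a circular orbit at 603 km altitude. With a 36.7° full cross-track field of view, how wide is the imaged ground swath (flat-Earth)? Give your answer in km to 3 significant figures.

400 km

Half-angle = 36.7°/2 = 18.35°.
Swath width ≈ 2h·tan(θ/2) = 2 × 603 × tan(18.35°) = 400.0 km.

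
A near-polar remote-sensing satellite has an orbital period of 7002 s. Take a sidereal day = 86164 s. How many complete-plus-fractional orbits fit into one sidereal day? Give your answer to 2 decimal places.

Orbits per sidereal day = 86164 / 7002.0 = 12.306.

12.31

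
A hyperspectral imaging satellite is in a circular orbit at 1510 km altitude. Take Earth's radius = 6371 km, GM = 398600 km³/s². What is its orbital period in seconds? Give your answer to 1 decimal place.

Semi-major axis a = 6371 + 1510 = 7881 km. Period T = 2π√(a³/μ) = 2π√(7881³/398600) = 6962.8 s = 116.05 min.

6962.8 seconds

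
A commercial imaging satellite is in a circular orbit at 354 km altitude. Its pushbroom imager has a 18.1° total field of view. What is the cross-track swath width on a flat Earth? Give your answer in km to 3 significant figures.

Half-angle = 18.1°/2 = 9.05°.
Swath width ≈ 2h·tan(θ/2) = 2 × 354 × tan(9.05°) = 112.8 km.

113 km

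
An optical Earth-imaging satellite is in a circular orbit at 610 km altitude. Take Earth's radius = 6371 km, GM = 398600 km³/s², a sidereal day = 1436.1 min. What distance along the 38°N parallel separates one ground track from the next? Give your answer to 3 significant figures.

Semi-major axis a = 6371 + 610 = 6981 km. Period T = 2π√(a³/μ) = 2π√(6981³/398600) = 5804.8 s = 96.75 min.
Node shift per orbit = (5804.8/86166) × 360° = 24.25°.
Equatorial spacing = 24.25 × 111.2 km/° = 2697 km.
At 38° latitude, spacing = 2697 × cos(38°) = 2125 km.

2130 km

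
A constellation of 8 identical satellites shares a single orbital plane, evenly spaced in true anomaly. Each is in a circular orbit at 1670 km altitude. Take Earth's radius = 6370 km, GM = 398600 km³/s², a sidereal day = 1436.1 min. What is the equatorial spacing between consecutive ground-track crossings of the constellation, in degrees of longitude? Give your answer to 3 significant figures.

3.75°

Semi-major axis a = 6370 + 1670 = 8040 km. Period T = 2π√(a³/μ) = 2π√(8040³/398600) = 7174.6 s = 119.58 min.
Single-satellite node shift = (7174.6/86166) × 360° = 29.98°.
With 8 satellites evenly phased, successive equator crossings are 29.98/8 = 3.747° apart.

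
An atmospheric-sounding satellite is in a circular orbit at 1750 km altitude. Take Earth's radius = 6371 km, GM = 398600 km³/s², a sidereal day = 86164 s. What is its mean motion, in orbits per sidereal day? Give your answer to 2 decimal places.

Semi-major axis a = 6371 + 1750 = 8121 km. Period T = 2π√(a³/μ) = 2π√(8121³/398600) = 7283.3 s = 121.39 min.
Orbits per sidereal day = 86164 / 7283.3 = 11.830.

11.83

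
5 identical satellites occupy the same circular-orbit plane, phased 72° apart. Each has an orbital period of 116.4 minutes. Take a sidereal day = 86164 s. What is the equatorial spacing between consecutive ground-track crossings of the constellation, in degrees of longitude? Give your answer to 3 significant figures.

5.84°

T = 116.4 min = 6984.0 s.
Single-satellite node shift = (6984.0/86164) × 360° = 29.18°.
With 5 satellites evenly phased, successive equator crossings are 29.18/5 = 5.836° apart.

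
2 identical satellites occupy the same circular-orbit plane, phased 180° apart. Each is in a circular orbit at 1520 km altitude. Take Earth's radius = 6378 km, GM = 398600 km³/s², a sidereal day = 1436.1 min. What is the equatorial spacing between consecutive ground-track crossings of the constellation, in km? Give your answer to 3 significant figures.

1620 km

Semi-major axis a = 6378 + 1520 = 7898 km. Period T = 2π√(a³/μ) = 2π√(7898³/398600) = 6985.3 s = 116.42 min.
Single-satellite node shift = (6985.3/86166) × 360° = 29.18°.
With 2 satellites evenly phased, successive equator crossings are 29.18/2 = 14.592° apart.
That is 14.592 × 111.3 = 1624 km at the equator.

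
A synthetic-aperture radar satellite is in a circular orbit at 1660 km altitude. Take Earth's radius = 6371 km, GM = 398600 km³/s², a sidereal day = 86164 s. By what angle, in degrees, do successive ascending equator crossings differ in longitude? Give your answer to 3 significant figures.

29.9°

Semi-major axis a = 6371 + 1660 = 8031 km. Period T = 2π√(a³/μ) = 2π√(8031³/398600) = 7162.5 s = 119.38 min.
During one orbit Earth rotates (7162.5 / 86164) × 360° = 29.93°.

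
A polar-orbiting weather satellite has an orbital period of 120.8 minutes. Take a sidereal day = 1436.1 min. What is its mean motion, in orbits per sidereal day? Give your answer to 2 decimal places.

T = 120.8 min = 7248.0 s.
Orbits per sidereal day = 86166 / 7248.0 = 11.888.

11.89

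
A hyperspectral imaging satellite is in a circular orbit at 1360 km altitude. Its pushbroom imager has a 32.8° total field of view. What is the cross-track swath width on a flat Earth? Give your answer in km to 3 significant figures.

Half-angle = 32.8°/2 = 16.4°.
Swath width ≈ 2h·tan(θ/2) = 2 × 1360 × tan(16.4°) = 800.5 km.

801 km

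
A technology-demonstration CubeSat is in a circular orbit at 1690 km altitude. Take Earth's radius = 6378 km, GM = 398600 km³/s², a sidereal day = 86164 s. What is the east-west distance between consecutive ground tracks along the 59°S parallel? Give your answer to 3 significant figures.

Semi-major axis a = 6378 + 1690 = 8068 km. Period T = 2π√(a³/μ) = 2π√(8068³/398600) = 7212.1 s = 120.20 min.
Node shift per orbit = (7212.1/86164) × 360° = 30.13°.
Equatorial spacing = 30.13 × 111.3 km/° = 3354 km.
At 59° latitude, spacing = 3354 × cos(59°) = 1728 km.

1730 km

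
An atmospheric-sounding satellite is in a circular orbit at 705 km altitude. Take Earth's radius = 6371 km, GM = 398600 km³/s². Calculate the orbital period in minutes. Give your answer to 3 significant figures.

Semi-major axis a = 6371 + 705 = 7076 km. Period T = 2π√(a³/μ) = 2π√(7076³/398600) = 5923.7 s = 98.73 min.

98.7 min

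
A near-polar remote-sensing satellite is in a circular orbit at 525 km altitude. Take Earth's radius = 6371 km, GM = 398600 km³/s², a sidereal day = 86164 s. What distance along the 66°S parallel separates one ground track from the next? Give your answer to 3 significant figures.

Semi-major axis a = 6371 + 525 = 6896 km. Period T = 2π√(a³/μ) = 2π√(6896³/398600) = 5699.1 s = 94.99 min.
Node shift per orbit = (5699.1/86164) × 360° = 23.81°.
Equatorial spacing = 23.81 × 111.2 km/° = 2648 km.
At 66° latitude, spacing = 2648 × cos(66°) = 1077 km.

1080 km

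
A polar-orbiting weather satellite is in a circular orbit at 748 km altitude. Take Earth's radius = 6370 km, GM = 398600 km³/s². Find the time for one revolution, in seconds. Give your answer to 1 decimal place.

Semi-major axis a = 6370 + 748 = 7118 km. Period T = 2π√(a³/μ) = 2π√(7118³/398600) = 5976.5 s = 99.61 min.

5976.5 seconds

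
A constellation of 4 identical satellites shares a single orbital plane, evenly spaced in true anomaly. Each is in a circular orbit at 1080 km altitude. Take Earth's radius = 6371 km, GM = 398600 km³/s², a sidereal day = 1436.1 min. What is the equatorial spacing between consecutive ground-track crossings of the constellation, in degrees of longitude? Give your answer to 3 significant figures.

6.69°

Semi-major axis a = 6371 + 1080 = 7451 km. Period T = 2π√(a³/μ) = 2π√(7451³/398600) = 6400.8 s = 106.68 min.
Single-satellite node shift = (6400.8/86166) × 360° = 26.74°.
With 4 satellites evenly phased, successive equator crossings are 26.74/4 = 6.686° apart.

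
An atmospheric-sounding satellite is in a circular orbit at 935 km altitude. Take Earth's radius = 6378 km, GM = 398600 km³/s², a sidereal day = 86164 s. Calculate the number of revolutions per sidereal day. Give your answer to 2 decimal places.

Semi-major axis a = 6378 + 935 = 7313 km. Period T = 2π√(a³/μ) = 2π√(7313³/398600) = 6223.8 s = 103.73 min.
Orbits per sidereal day = 86164 / 6223.8 = 13.844.

13.84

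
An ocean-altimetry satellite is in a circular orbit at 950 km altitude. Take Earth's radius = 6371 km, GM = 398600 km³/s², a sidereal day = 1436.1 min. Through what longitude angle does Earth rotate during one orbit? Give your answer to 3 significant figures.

Semi-major axis a = 6371 + 950 = 7321 km. Period T = 2π√(a³/μ) = 2π√(7321³/398600) = 6234.0 s = 103.90 min.
During one orbit Earth rotates (6234.0 / 86166) × 360° = 26.05°.

26.0°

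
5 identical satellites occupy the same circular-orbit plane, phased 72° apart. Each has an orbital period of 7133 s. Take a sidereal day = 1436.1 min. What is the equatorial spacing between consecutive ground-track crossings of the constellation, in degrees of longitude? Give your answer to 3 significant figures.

5.96°

Single-satellite node shift = (7133.0/86166) × 360° = 29.80°.
With 5 satellites evenly phased, successive equator crossings are 29.80/5 = 5.960° apart.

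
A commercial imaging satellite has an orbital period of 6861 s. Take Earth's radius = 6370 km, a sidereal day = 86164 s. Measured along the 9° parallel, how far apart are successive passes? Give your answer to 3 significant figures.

Node shift per orbit = (6861.0/86164) × 360° = 28.67°.
Equatorial spacing = 28.67 × 111.2 km/° = 3187 km.
At 9° latitude, spacing = 3187 × cos(9°) = 3148 km.

3150 km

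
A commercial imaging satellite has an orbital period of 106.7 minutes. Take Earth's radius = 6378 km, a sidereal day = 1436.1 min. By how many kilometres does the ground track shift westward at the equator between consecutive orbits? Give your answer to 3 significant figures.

2980 km

T = 106.7 min = 6402.0 s.
During one orbit Earth rotates (6402.0 / 86166) × 360° = 26.75°.
At the equator that is 26.75° × (2π·6378/360) km/° = 26.75 × 111.3 = 2977 km.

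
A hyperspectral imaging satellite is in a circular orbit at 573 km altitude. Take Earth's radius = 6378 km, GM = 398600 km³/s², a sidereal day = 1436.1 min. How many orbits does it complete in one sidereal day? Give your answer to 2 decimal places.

14.94

Semi-major axis a = 6378 + 573 = 6951 km. Period T = 2π√(a³/μ) = 2π√(6951³/398600) = 5767.4 s = 96.12 min.
Orbits per sidereal day = 86166 / 5767.4 = 14.940.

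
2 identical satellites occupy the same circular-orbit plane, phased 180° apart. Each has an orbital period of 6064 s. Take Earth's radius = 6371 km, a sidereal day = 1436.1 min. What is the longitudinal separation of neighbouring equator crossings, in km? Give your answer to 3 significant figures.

Single-satellite node shift = (6064.0/86166) × 360° = 25.34°.
With 2 satellites evenly phased, successive equator crossings are 25.34/2 = 12.668° apart.
That is 12.668 × 111.2 = 1409 km at the equator.

1410 km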